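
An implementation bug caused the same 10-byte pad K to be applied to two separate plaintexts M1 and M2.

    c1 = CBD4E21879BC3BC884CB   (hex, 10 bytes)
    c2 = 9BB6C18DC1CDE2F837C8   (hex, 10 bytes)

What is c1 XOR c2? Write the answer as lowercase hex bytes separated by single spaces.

c1 ⊕ c2 = (M1 ⊕ K) ⊕ (M2 ⊕ K) = M1 ⊕ M2 — the shared key cancels under XOR.
cb xor 9b = 50
d4 xor b6 = 62
e2 xor c1 = 23
18 xor 8d = 95
79 xor c1 = b8
bc xor cd = 71
3b xor e2 = d9
c8 xor f8 = 30
84 xor 37 = b3
cb xor c8 = 03

50 62 23 95 b8 71 d9 30 b3 03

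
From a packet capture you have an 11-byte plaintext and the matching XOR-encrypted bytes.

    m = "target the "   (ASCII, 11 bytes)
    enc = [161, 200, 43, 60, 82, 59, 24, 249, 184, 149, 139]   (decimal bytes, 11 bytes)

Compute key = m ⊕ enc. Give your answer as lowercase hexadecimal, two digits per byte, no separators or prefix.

Since enc = m ⊕ key, XORing both sides with m gives key = m ⊕ enc.
116 XOR 161 = 213
 97 XOR 200 = 169
114 XOR  43 =  89
103 XOR  60 =  91
101 XOR  82 =  55
116 XOR  59 =  79
 32 XOR  24 =  56
116 XOR 249 = 141
104 XOR 184 = 208
101 XOR 149 = 240
 32 XOR 139 = 171

d5a9595b374f388dd0f0ab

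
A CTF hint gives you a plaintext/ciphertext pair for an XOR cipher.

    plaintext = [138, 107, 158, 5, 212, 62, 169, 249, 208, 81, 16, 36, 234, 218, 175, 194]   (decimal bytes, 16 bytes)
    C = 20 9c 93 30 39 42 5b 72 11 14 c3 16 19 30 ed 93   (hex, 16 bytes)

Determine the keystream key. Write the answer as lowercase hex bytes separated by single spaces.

aa f7 0d 35 ed 7c f2 8b c1 45 d3 32 f3 ea 42 51

Since C = plaintext ⊕ key, XORing both sides with plaintext gives key = plaintext ⊕ C.
byte 0: 138 ^  32 = 170
byte 1: 107 ^ 156 = 247
byte 2: 158 ^ 147 =  13
byte 3:   5 ^  48 =  53
byte 4: 212 ^  57 = 237
byte 5:  62 ^  66 = 124
byte 6: 169 ^  91 = 242
byte 7: 249 ^ 114 = 139
byte 8: 208 ^  17 = 193
byte 9:  81 ^  20 =  69
byte 10:  16 ^ 195 = 211
byte 11:  36 ^  22 =  50
byte 12: 234 ^  25 = 243
byte 13: 218 ^  48 = 234
byte 14: 175 ^ 237 =  66
byte 15: 194 ^ 147 =  81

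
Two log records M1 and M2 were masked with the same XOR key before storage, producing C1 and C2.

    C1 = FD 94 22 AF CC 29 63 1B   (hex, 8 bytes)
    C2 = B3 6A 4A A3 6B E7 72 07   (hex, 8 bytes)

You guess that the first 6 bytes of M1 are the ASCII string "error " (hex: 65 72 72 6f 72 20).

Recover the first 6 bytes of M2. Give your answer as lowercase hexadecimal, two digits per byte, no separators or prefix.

First, C1 ⊕ C2 = (M1 ⊕ K) ⊕ (M2 ⊕ K) = M1 ⊕ M2, so the key drops out. Then M2 = (M1 ⊕ M2) ⊕ M1 over the first 6 bytes.
byte 0: (fd ^ b3) ^ 65 = 4e ^ 65 = 2b
byte 1: (94 ^ 6a) ^ 72 = fe ^ 72 = 8c
byte 2: (22 ^ 4a) ^ 72 = 68 ^ 72 = 1a
byte 3: (af ^ a3) ^ 6f = 0c ^ 6f = 63
byte 4: (cc ^ 6b) ^ 72 = a7 ^ 72 = d5
byte 5: (29 ^ e7) ^ 20 = ce ^ 20 = ee

2b8c1a63d5ee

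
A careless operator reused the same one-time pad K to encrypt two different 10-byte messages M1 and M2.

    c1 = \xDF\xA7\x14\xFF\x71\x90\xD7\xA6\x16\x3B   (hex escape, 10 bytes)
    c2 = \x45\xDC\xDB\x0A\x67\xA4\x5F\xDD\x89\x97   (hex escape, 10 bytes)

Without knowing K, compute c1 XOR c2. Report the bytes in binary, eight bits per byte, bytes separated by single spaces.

10011010 01111011 11001111 11110101 00010110 00110100 10001000 01111011 10011111 10101100

c1 ⊕ c2 = (M1 ⊕ K) ⊕ (M2 ⊕ K) = M1 ⊕ M2 — the shared key cancels under XOR.
byte 0: 11011111 xor 01000101 = 10011010
byte 1: 10100111 xor 11011100 = 01111011
byte 2: 00010100 xor 11011011 = 11001111
byte 3: 11111111 xor 00001010 = 11110101
byte 4: 01110001 xor 01100111 = 00010110
byte 5: 10010000 xor 10100100 = 00110100
byte 6: 11010111 xor 01011111 = 10001000
byte 7: 10100110 xor 11011101 = 01111011
byte 8: 00010110 xor 10001001 = 10011111
byte 9: 00111011 xor 10010111 = 10101100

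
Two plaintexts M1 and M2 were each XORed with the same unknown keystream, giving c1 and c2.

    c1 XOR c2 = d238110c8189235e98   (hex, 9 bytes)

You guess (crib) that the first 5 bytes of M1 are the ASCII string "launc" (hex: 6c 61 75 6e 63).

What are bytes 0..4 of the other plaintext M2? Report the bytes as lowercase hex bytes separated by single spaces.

Since c1 ⊕ c2 = M1 ⊕ M2, XORing with the guessed M1 bytes yields the corresponding M2 bytes: M2 = (c1 ⊕ c2) ⊕ M1.
byte 0: 210 xor 108 = 190
byte 1:  56 xor  97 =  89
byte 2:  17 xor 117 = 100
byte 3:  12 xor 110 =  98
byte 4: 129 xor  99 = 226

be 59 64 62 e2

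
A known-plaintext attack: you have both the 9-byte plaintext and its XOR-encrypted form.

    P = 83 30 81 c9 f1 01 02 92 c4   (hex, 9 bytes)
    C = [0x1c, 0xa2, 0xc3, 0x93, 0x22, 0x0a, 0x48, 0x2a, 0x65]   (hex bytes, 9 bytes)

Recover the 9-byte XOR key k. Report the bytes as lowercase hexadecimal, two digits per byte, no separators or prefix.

Since C = P ⊕ k, XORing both sides with P gives k = P ⊕ C.
10000011 xor 00011100 = 10011111
00110000 xor 10100010 = 10010010
10000001 xor 11000011 = 01000010
11001001 xor 10010011 = 01011010
11110001 xor 00100010 = 11010011
00000001 xor 00001010 = 00001011
00000010 xor 01001000 = 01001010
10010010 xor 00101010 = 10111000
11000100 xor 01100101 = 10100001

9f92425ad30b4ab8a1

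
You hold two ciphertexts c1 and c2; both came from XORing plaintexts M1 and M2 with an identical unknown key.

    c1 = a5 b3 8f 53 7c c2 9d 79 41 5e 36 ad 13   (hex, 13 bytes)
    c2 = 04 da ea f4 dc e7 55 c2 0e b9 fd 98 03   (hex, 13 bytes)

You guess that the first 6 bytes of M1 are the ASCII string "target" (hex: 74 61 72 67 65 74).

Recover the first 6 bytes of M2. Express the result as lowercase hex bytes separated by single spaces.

d5 08 17 c0 c5 51

First, c1 ⊕ c2 = (M1 ⊕ K) ⊕ (M2 ⊕ K) = M1 ⊕ M2, so the key drops out. Then M2 = (M1 ⊕ M2) ⊕ M1 over the first 6 bytes.
byte 0: (a5 ^ 04) ^ 74 = a1 ^ 74 = d5
byte 1: (b3 ^ da) ^ 61 = 69 ^ 61 = 08
byte 2: (8f ^ ea) ^ 72 = 65 ^ 72 = 17
byte 3: (53 ^ f4) ^ 67 = a7 ^ 67 = c0
byte 4: (7c ^ dc) ^ 65 = a0 ^ 65 = c5
byte 5: (c2 ^ e7) ^ 74 = 25 ^ 74 = 51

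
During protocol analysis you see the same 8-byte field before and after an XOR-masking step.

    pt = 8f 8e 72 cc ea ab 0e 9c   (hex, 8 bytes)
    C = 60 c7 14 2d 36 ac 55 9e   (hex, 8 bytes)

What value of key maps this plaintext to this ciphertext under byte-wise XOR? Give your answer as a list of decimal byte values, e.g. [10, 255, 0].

Since C = pt ⊕ key, XORing both sides with pt gives key = pt ⊕ C.
byte 0: 143 ⊕  96 = 239
byte 1: 142 ⊕ 199 =  73
byte 2: 114 ⊕  20 = 102
byte 3: 204 ⊕  45 = 225
byte 4: 234 ⊕  54 = 220
byte 5: 171 ⊕ 172 =   7
byte 6:  14 ⊕  85 =  91
byte 7: 156 ⊕ 158 =   2

[239, 73, 102, 225, 220, 7, 91, 2]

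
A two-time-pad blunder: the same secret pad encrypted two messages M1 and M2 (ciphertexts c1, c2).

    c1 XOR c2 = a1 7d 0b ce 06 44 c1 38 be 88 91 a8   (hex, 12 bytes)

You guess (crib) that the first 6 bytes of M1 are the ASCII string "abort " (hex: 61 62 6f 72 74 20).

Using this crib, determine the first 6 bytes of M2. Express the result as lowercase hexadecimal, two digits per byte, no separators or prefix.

c01f64bc7264

Since c1 ⊕ c2 = M1 ⊕ M2, XORing with the guessed M1 bytes yields the corresponding M2 bytes: M2 = (c1 ⊕ c2) ⊕ M1.
byte 0: a1 XOR 61 = c0
byte 1: 7d XOR 62 = 1f
byte 2: 0b XOR 6f = 64
byte 3: ce XOR 72 = bc
byte 4: 06 XOR 74 = 72
byte 5: 44 XOR 20 = 64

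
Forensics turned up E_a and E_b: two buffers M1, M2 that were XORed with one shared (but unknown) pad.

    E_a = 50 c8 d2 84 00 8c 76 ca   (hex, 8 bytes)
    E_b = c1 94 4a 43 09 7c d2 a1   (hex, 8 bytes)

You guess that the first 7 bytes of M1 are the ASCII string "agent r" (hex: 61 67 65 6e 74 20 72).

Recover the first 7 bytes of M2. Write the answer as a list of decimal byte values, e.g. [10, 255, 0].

[240, 59, 253, 169, 125, 208, 214]

First, E_a ⊕ E_b = (M1 ⊕ K) ⊕ (M2 ⊕ K) = M1 ⊕ M2, so the key drops out. Then M2 = (M1 ⊕ M2) ⊕ M1 over the first 7 bytes.
byte 0: (50 ^ c1) ^ 61 = 91 ^ 61 = f0
byte 1: (c8 ^ 94) ^ 67 = 5c ^ 67 = 3b
byte 2: (d2 ^ 4a) ^ 65 = 98 ^ 65 = fd
byte 3: (84 ^ 43) ^ 6e = c7 ^ 6e = a9
byte 4: (00 ^ 09) ^ 74 = 09 ^ 74 = 7d
byte 5: (8c ^ 7c) ^ 20 = f0 ^ 20 = d0
byte 6: (76 ^ d2) ^ 72 = a4 ^ 72 = d6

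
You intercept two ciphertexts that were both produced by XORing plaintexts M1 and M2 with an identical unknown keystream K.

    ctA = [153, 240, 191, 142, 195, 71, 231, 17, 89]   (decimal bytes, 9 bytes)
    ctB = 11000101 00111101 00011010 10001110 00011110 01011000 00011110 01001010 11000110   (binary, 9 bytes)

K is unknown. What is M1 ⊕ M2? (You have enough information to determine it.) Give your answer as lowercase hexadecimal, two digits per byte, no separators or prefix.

5ccda500dd1ff95b9f

ctA ⊕ ctB = (M1 ⊕ K) ⊕ (M2 ⊕ K) = M1 ⊕ M2 — the shared key cancels under XOR.
99 xor c5 = 5c
f0 xor 3d = cd
bf xor 1a = a5
8e xor 8e = 00
c3 xor 1e = dd
47 xor 58 = 1f
e7 xor 1e = f9
11 xor 4a = 5b
59 xor c6 = 9f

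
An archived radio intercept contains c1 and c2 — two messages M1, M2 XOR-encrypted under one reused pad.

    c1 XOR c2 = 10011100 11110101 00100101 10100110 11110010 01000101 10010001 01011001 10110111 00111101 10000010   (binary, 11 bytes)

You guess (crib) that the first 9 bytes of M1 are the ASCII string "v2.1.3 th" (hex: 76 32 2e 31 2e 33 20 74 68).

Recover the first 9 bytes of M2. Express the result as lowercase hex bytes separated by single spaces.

Since c1 ⊕ c2 = M1 ⊕ M2, XORing with the guessed M1 bytes yields the corresponding M2 bytes: M2 = (c1 ⊕ c2) ⊕ M1.
9c xor 76 = ea
f5 xor 32 = c7
25 xor 2e = 0b
a6 xor 31 = 97
f2 xor 2e = dc
45 xor 33 = 76
91 xor 20 = b1
59 xor 74 = 2d
b7 xor 68 = df

ea c7 0b 97 dc 76 b1 2d df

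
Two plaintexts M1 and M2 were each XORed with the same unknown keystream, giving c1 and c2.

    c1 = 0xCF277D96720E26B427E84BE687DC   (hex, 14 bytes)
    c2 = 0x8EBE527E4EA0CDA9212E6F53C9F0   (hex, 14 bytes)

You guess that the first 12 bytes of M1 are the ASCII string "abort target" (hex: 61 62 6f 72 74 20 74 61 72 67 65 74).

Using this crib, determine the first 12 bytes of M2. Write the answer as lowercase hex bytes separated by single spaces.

First, c1 ⊕ c2 = (M1 ⊕ K) ⊕ (M2 ⊕ K) = M1 ⊕ M2, so the key drops out. Then M2 = (M1 ⊕ M2) ⊕ M1 over the first 12 bytes.
byte 0: (cf XOR 8e) XOR 61 = 41 XOR 61 = 20
byte 1: (27 XOR be) XOR 62 = 99 XOR 62 = fb
byte 2: (7d XOR 52) XOR 6f = 2f XOR 6f = 40
byte 3: (96 XOR 7e) XOR 72 = e8 XOR 72 = 9a
byte 4: (72 XOR 4e) XOR 74 = 3c XOR 74 = 48
byte 5: (0e XOR a0) XOR 20 = ae XOR 20 = 8e
byte 6: (26 XOR cd) XOR 74 = eb XOR 74 = 9f
byte 7: (b4 XOR a9) XOR 61 = 1d XOR 61 = 7c
byte 8: (27 XOR 21) XOR 72 = 06 XOR 72 = 74
byte 9: (e8 XOR 2e) XOR 67 = c6 XOR 67 = a1
byte 10: (4b XOR 6f) XOR 65 = 24 XOR 65 = 41
byte 11: (e6 XOR 53) XOR 74 = b5 XOR 74 = c1

20 fb 40 9a 48 8e 9f 7c 74 a1 41 c1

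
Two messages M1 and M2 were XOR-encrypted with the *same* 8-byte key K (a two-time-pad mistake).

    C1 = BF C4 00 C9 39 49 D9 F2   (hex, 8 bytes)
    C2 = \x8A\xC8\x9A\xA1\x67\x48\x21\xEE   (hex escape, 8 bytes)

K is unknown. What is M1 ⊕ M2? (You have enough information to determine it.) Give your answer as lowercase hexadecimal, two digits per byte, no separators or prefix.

C1 ⊕ C2 = (M1 ⊕ K) ⊕ (M2 ⊕ K) = M1 ⊕ M2 — the shared key cancels under XOR.
10111111 ⊕ 10001010 = 00110101
11000100 ⊕ 11001000 = 00001100
00000000 ⊕ 10011010 = 10011010
11001001 ⊕ 10100001 = 01101000
00111001 ⊕ 01100111 = 01011110
01001001 ⊕ 01001000 = 00000001
11011001 ⊕ 00100001 = 11111000
11110010 ⊕ 11101110 = 00011100

350c9a685e01f81c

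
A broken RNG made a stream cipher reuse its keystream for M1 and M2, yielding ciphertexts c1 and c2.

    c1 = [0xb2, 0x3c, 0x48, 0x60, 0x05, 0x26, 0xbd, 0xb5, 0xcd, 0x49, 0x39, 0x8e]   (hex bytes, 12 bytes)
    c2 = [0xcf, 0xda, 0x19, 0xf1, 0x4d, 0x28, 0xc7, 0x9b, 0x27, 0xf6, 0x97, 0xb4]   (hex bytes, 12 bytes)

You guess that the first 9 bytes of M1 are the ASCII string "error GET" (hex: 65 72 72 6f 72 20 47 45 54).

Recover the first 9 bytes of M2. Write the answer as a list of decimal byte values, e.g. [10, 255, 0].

[24, 148, 35, 254, 58, 46, 61, 107, 190]

First, c1 ⊕ c2 = (M1 ⊕ K) ⊕ (M2 ⊕ K) = M1 ⊕ M2, so the key drops out. Then M2 = (M1 ⊕ M2) ⊕ M1 over the first 9 bytes.
byte 0: (b2 xor cf) xor 65 = 7d xor 65 = 18
byte 1: (3c xor da) xor 72 = e6 xor 72 = 94
byte 2: (48 xor 19) xor 72 = 51 xor 72 = 23
byte 3: (60 xor f1) xor 6f = 91 xor 6f = fe
byte 4: (05 xor 4d) xor 72 = 48 xor 72 = 3a
byte 5: (26 xor 28) xor 20 = 0e xor 20 = 2e
byte 6: (bd xor c7) xor 47 = 7a xor 47 = 3d
byte 7: (b5 xor 9b) xor 45 = 2e xor 45 = 6b
byte 8: (cd xor 27) xor 54 = ea xor 54 = be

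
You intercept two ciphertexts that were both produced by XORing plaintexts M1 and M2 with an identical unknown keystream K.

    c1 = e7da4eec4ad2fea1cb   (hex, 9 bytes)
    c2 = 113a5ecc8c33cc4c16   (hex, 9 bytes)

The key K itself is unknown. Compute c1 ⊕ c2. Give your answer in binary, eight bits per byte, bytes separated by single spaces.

11110110 11100000 00010000 00100000 11000110 11100001 00110010 11101101 11011101

c1 ⊕ c2 = (M1 ⊕ K) ⊕ (M2 ⊕ K) = M1 ⊕ M2 — the shared key cancels under XOR.
11100111 XOR 00010001 = 11110110
11011010 XOR 00111010 = 11100000
01001110 XOR 01011110 = 00010000
11101100 XOR 11001100 = 00100000
01001010 XOR 10001100 = 11000110
11010010 XOR 00110011 = 11100001
11111110 XOR 11001100 = 00110010
10100001 XOR 01001100 = 11101101
11001011 XOR 00010110 = 11011101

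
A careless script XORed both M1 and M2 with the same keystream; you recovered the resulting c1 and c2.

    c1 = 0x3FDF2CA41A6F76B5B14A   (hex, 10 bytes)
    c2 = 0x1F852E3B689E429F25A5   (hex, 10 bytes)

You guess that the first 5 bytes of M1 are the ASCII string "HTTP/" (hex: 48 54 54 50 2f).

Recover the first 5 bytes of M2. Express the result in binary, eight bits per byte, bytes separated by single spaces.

First, c1 ⊕ c2 = (M1 ⊕ K) ⊕ (M2 ⊕ K) = M1 ⊕ M2, so the key drops out. Then M2 = (M1 ⊕ M2) ⊕ M1 over the first 5 bytes.
byte 0: (3f ⊕ 1f) ⊕ 48 = 20 ⊕ 48 = 68
byte 1: (df ⊕ 85) ⊕ 54 = 5a ⊕ 54 = 0e
byte 2: (2c ⊕ 2e) ⊕ 54 = 02 ⊕ 54 = 56
byte 3: (a4 ⊕ 3b) ⊕ 50 = 9f ⊕ 50 = cf
byte 4: (1a ⊕ 68) ⊕ 2f = 72 ⊕ 2f = 5d

01101000 00001110 01010110 11001111 01011101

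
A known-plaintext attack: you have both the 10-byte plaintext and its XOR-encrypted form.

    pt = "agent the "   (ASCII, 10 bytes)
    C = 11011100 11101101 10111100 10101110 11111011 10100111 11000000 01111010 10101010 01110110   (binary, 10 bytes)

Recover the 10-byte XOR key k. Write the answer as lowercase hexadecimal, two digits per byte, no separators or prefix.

bd8ad9c08f87b412cf56

Since C = pt ⊕ k, XORing both sides with pt gives k = pt ⊕ C.
61 XOR dc = bd
67 XOR ed = 8a
65 XOR bc = d9
6e XOR ae = c0
74 XOR fb = 8f
20 XOR a7 = 87
74 XOR c0 = b4
68 XOR 7a = 12
65 XOR aa = cf
20 XOR 76 = 56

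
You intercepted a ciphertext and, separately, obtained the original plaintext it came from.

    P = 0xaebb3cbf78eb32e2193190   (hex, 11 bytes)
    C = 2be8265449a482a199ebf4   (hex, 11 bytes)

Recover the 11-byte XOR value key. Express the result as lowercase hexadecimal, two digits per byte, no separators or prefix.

Since C = P ⊕ key, XORing both sides with P gives key = P ⊕ C.
ae xor 2b = 85
bb xor e8 = 53
3c xor 26 = 1a
bf xor 54 = eb
78 xor 49 = 31
eb xor a4 = 4f
32 xor 82 = b0
e2 xor a1 = 43
19 xor 99 = 80
31 xor eb = da
90 xor f4 = 64

85531aeb314fb04380da64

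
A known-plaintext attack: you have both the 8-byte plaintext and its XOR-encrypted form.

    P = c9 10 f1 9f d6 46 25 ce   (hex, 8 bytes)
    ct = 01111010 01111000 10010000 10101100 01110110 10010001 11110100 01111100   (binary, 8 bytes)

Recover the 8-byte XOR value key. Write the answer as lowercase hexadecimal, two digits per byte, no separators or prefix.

Since ct = P ⊕ key, XORing both sides with P gives key = P ⊕ ct.
201 XOR 122 = 179
 16 XOR 120 = 104
241 XOR 144 =  97
159 XOR 172 =  51
214 XOR 118 = 160
 70 XOR 145 = 215
 37 XOR 244 = 209
206 XOR 124 = 178

b3686133a0d7d1b2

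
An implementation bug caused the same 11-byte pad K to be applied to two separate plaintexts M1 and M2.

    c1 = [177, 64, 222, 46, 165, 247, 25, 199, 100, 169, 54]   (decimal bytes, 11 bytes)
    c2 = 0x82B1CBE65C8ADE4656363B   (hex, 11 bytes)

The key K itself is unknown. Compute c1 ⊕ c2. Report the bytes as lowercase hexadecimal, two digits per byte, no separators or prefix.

33f115c8f97dc781329f0d

c1 ⊕ c2 = (M1 ⊕ K) ⊕ (M2 ⊕ K) = M1 ⊕ M2 — the shared key cancels under XOR.
10110001 ⊕ 10000010 = 00110011
01000000 ⊕ 10110001 = 11110001
11011110 ⊕ 11001011 = 00010101
00101110 ⊕ 11100110 = 11001000
10100101 ⊕ 01011100 = 11111001
11110111 ⊕ 10001010 = 01111101
00011001 ⊕ 11011110 = 11000111
11000111 ⊕ 01000110 = 10000001
01100100 ⊕ 01010110 = 00110010
10101001 ⊕ 00110110 = 10011111
00110110 ⊕ 00111011 = 00001101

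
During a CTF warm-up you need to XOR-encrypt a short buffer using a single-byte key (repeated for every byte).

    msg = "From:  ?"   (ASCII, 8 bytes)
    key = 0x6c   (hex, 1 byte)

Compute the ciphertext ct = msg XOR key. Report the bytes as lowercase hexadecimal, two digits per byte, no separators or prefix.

2a1e0301564c4c53

The 1-byte key repeats, so the effective keystream is 6c 6c 6c 6c 6c 6c 6c 6c.
byte 0: 46 xor 6c = 2a
byte 1: 72 xor 6c = 1e
byte 2: 6f xor 6c = 03
byte 3: 6d xor 6c = 01
byte 4: 3a xor 6c = 56
byte 5: 20 xor 6c = 4c
byte 6: 20 xor 6c = 4c
byte 7: 3f xor 6c = 53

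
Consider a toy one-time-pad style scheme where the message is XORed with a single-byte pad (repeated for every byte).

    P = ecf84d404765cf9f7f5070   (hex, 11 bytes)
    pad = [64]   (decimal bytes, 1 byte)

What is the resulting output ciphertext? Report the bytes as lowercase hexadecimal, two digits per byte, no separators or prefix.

The 1-byte key repeats, so the effective keystream is 40 40 40 40 40 40 40 40 40 40 40.
byte 0: ec ^ 40 = ac
byte 1: f8 ^ 40 = b8
byte 2: 4d ^ 40 = 0d
byte 3: 40 ^ 40 = 00
byte 4: 47 ^ 40 = 07
byte 5: 65 ^ 40 = 25
byte 6: cf ^ 40 = 8f
byte 7: 9f ^ 40 = df
byte 8: 7f ^ 40 = 3f
byte 9: 50 ^ 40 = 10
byte 10: 70 ^ 40 = 30

acb80d0007258fdf3f1030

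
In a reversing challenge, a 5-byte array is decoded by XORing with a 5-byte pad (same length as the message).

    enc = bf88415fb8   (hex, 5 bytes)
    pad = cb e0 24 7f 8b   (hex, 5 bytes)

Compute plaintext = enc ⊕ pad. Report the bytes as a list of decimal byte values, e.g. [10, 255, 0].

[116, 104, 101, 32, 51]

byte 0: bf XOR cb = 74
byte 1: 88 XOR e0 = 68
byte 2: 41 XOR 24 = 65
byte 3: 5f XOR 7f = 20
byte 4: b8 XOR 8b = 33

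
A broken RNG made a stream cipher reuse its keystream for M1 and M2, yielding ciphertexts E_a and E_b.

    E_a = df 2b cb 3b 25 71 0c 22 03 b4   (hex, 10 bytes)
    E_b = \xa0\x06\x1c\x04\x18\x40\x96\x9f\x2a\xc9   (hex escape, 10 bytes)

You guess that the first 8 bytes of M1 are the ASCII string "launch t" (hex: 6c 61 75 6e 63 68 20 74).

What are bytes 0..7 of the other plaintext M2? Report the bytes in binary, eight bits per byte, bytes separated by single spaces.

00010011 01001100 10100010 01010001 01011110 01011001 10111010 11001001

First, E_a ⊕ E_b = (M1 ⊕ K) ⊕ (M2 ⊕ K) = M1 ⊕ M2, so the key drops out. Then M2 = (M1 ⊕ M2) ⊕ M1 over the first 8 bytes.
byte 0: (df ^ a0) ^ 6c = 7f ^ 6c = 13
byte 1: (2b ^ 06) ^ 61 = 2d ^ 61 = 4c
byte 2: (cb ^ 1c) ^ 75 = d7 ^ 75 = a2
byte 3: (3b ^ 04) ^ 6e = 3f ^ 6e = 51
byte 4: (25 ^ 18) ^ 63 = 3d ^ 63 = 5e
byte 5: (71 ^ 40) ^ 68 = 31 ^ 68 = 59
byte 6: (0c ^ 96) ^ 20 = 9a ^ 20 = ba
byte 7: (22 ^ 9f) ^ 74 = bd ^ 74 = c9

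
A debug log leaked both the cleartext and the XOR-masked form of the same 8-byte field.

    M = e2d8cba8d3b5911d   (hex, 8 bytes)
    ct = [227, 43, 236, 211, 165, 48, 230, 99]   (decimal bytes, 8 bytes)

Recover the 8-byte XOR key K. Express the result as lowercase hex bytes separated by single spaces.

01 f3 27 7b 76 85 77 7e

Since ct = M ⊕ K, XORing both sides with M gives K = M ⊕ ct.
e2 ^ e3 = 01
d8 ^ 2b = f3
cb ^ ec = 27
a8 ^ d3 = 7b
d3 ^ a5 = 76
b5 ^ 30 = 85
91 ^ e6 = 77
1d ^ 63 = 7e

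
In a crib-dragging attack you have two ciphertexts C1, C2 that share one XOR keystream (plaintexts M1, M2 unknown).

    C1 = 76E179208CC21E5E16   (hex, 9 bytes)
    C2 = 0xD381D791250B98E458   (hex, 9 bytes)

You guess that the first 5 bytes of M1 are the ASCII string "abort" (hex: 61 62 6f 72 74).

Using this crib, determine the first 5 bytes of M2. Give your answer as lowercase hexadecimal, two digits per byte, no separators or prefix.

First, C1 ⊕ C2 = (M1 ⊕ K) ⊕ (M2 ⊕ K) = M1 ⊕ M2, so the key drops out. Then M2 = (M1 ⊕ M2) ⊕ M1 over the first 5 bytes.
byte 0: (76 ⊕ d3) ⊕ 61 = a5 ⊕ 61 = c4
byte 1: (e1 ⊕ 81) ⊕ 62 = 60 ⊕ 62 = 02
byte 2: (79 ⊕ d7) ⊕ 6f = ae ⊕ 6f = c1
byte 3: (20 ⊕ 91) ⊕ 72 = b1 ⊕ 72 = c3
byte 4: (8c ⊕ 25) ⊕ 74 = a9 ⊕ 74 = dd

c402c1c3dd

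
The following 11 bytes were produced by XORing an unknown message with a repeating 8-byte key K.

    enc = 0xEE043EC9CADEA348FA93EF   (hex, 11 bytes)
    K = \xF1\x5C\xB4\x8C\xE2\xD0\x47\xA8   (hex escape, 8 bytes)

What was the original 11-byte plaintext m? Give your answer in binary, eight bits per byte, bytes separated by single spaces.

00011111 01011000 10001010 01000101 00101000 00001110 11100100 11100000 00001011 11001111 01011011

The 8-byte key repeats, so the effective keystream is f1 5c b4 8c e2 d0 47 a8 f1 5c b4.
byte 0: ee ^ f1 = 1f
byte 1: 04 ^ 5c = 58
byte 2: 3e ^ b4 = 8a
byte 3: c9 ^ 8c = 45
byte 4: ca ^ e2 = 28
byte 5: de ^ d0 = 0e
byte 6: a3 ^ 47 = e4
byte 7: 48 ^ a8 = e0
byte 8: fa ^ f1 = 0b
byte 9: 93 ^ 5c = cf
byte 10: ef ^ b4 = 5b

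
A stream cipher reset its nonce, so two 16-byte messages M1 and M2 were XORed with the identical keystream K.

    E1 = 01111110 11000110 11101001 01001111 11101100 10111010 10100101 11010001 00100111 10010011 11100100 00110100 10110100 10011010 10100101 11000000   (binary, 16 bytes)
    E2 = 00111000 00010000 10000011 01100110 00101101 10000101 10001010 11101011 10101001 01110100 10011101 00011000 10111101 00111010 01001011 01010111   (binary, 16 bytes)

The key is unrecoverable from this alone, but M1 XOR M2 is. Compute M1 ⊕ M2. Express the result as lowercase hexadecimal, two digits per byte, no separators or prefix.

46d66a29c13f2f3a8ee7792c09a0ee97

E1 ⊕ E2 = (M1 ⊕ K) ⊕ (M2 ⊕ K) = M1 ⊕ M2 — the shared key cancels under XOR.
7e ⊕ 38 = 46
c6 ⊕ 10 = d6
e9 ⊕ 83 = 6a
4f ⊕ 66 = 29
ec ⊕ 2d = c1
ba ⊕ 85 = 3f
a5 ⊕ 8a = 2f
d1 ⊕ eb = 3a
27 ⊕ a9 = 8e
93 ⊕ 74 = e7
e4 ⊕ 9d = 79
34 ⊕ 18 = 2c
b4 ⊕ bd = 09
9a ⊕ 3a = a0
a5 ⊕ 4b = ee
c0 ⊕ 57 = 97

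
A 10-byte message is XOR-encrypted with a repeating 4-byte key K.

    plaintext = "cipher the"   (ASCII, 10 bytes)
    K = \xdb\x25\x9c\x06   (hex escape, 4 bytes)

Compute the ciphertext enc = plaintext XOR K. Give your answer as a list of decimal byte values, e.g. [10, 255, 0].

[184, 76, 236, 110, 190, 87, 188, 114, 179, 64]

The 4-byte key repeats, so the effective keystream is db 25 9c 06 db 25 9c 06 db 25.
byte 0:  99 ⊕ 219 = 184
byte 1: 105 ⊕  37 =  76
byte 2: 112 ⊕ 156 = 236
byte 3: 104 ⊕   6 = 110
byte 4: 101 ⊕ 219 = 190
byte 5: 114 ⊕  37 =  87
byte 6:  32 ⊕ 156 = 188
byte 7: 116 ⊕   6 = 114
byte 8: 104 ⊕ 219 = 179
byte 9: 101 ⊕  37 =  64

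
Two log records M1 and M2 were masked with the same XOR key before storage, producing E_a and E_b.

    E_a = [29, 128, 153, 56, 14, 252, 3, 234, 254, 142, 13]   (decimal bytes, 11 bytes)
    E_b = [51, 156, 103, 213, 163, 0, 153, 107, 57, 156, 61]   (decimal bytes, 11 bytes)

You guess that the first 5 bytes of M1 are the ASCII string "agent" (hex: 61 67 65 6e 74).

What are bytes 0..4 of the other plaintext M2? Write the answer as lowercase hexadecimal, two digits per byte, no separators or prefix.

First, E_a ⊕ E_b = (M1 ⊕ K) ⊕ (M2 ⊕ K) = M1 ⊕ M2, so the key drops out. Then M2 = (M1 ⊕ M2) ⊕ M1 over the first 5 bytes.
byte 0: (1d ^ 33) ^ 61 = 2e ^ 61 = 4f
byte 1: (80 ^ 9c) ^ 67 = 1c ^ 67 = 7b
byte 2: (99 ^ 67) ^ 65 = fe ^ 65 = 9b
byte 3: (38 ^ d5) ^ 6e = ed ^ 6e = 83
byte 4: (0e ^ a3) ^ 74 = ad ^ 74 = d9

4f7b9b83d9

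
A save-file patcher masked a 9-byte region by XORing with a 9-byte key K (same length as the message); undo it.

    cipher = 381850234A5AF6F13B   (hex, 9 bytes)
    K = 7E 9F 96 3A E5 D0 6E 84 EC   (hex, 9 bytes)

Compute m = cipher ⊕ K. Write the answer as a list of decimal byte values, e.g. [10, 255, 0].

XOR is its own inverse, so applying the key byte-wise gives the result directly.
38 ^ 7e = 46
18 ^ 9f = 87
50 ^ 96 = c6
23 ^ 3a = 19
4a ^ e5 = af
5a ^ d0 = 8a
f6 ^ 6e = 98
f1 ^ 84 = 75
3b ^ ec = d7

[70, 135, 198, 25, 175, 138, 152, 117, 215]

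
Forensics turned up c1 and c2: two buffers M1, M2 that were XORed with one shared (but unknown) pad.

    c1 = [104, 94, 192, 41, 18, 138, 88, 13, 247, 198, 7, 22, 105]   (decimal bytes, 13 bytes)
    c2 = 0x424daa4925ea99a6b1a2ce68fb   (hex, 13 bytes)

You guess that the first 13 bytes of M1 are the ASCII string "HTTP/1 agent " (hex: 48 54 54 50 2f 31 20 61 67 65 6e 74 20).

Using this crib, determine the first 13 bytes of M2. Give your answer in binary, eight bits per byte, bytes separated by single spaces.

01100010 01000111 00111110 00110000 00011000 01010001 11100001 11001010 00100001 00000001 10100111 00001010 10110010

First, c1 ⊕ c2 = (M1 ⊕ K) ⊕ (M2 ⊕ K) = M1 ⊕ M2, so the key drops out. Then M2 = (M1 ⊕ M2) ⊕ M1 over the first 13 bytes.
byte 0: (68 ^ 42) ^ 48 = 2a ^ 48 = 62
byte 1: (5e ^ 4d) ^ 54 = 13 ^ 54 = 47
byte 2: (c0 ^ aa) ^ 54 = 6a ^ 54 = 3e
byte 3: (29 ^ 49) ^ 50 = 60 ^ 50 = 30
byte 4: (12 ^ 25) ^ 2f = 37 ^ 2f = 18
byte 5: (8a ^ ea) ^ 31 = 60 ^ 31 = 51
byte 6: (58 ^ 99) ^ 20 = c1 ^ 20 = e1
byte 7: (0d ^ a6) ^ 61 = ab ^ 61 = ca
byte 8: (f7 ^ b1) ^ 67 = 46 ^ 67 = 21
byte 9: (c6 ^ a2) ^ 65 = 64 ^ 65 = 01
byte 10: (07 ^ ce) ^ 6e = c9 ^ 6e = a7
byte 11: (16 ^ 68) ^ 74 = 7e ^ 74 = 0a
byte 12: (69 ^ fb) ^ 20 = 92 ^ 20 = b2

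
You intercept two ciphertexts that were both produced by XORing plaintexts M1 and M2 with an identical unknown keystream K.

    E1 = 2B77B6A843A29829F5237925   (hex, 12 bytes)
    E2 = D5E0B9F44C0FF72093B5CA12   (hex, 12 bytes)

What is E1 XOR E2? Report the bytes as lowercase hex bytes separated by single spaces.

E1 ⊕ E2 = (M1 ⊕ K) ⊕ (M2 ⊕ K) = M1 ⊕ M2 — the shared key cancels under XOR.
00101011 ^ 11010101 = 11111110
01110111 ^ 11100000 = 10010111
10110110 ^ 10111001 = 00001111
10101000 ^ 11110100 = 01011100
01000011 ^ 01001100 = 00001111
10100010 ^ 00001111 = 10101101
10011000 ^ 11110111 = 01101111
00101001 ^ 00100000 = 00001001
11110101 ^ 10010011 = 01100110
00100011 ^ 10110101 = 10010110
01111001 ^ 11001010 = 10110011
00100101 ^ 00010010 = 00110111

fe 97 0f 5c 0f ad 6f 09 66 96 b3 37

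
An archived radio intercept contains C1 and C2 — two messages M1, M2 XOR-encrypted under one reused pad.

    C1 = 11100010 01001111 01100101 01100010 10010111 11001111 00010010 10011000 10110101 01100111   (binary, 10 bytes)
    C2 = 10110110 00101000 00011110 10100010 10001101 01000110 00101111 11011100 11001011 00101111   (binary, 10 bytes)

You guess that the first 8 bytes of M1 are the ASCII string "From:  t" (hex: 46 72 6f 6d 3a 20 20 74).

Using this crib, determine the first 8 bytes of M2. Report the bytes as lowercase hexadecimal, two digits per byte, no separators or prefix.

First, C1 ⊕ C2 = (M1 ⊕ K) ⊕ (M2 ⊕ K) = M1 ⊕ M2, so the key drops out. Then M2 = (M1 ⊕ M2) ⊕ M1 over the first 8 bytes.
byte 0: (e2 ⊕ b6) ⊕ 46 = 54 ⊕ 46 = 12
byte 1: (4f ⊕ 28) ⊕ 72 = 67 ⊕ 72 = 15
byte 2: (65 ⊕ 1e) ⊕ 6f = 7b ⊕ 6f = 14
byte 3: (62 ⊕ a2) ⊕ 6d = c0 ⊕ 6d = ad
byte 4: (97 ⊕ 8d) ⊕ 3a = 1a ⊕ 3a = 20
byte 5: (cf ⊕ 46) ⊕ 20 = 89 ⊕ 20 = a9
byte 6: (12 ⊕ 2f) ⊕ 20 = 3d ⊕ 20 = 1d
byte 7: (98 ⊕ dc) ⊕ 74 = 44 ⊕ 74 = 30

121514ad20a91d30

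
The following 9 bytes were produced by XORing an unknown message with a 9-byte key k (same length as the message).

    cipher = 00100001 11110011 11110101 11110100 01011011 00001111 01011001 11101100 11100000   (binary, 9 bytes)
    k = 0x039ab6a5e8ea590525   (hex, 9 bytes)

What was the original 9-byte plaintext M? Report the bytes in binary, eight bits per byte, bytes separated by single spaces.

XOR is its own inverse, so applying the key byte-wise gives the result directly.
00100001 XOR 00000011 = 00100010
11110011 XOR 10011010 = 01101001
11110101 XOR 10110110 = 01000011
11110100 XOR 10100101 = 01010001
01011011 XOR 11101000 = 10110011
00001111 XOR 11101010 = 11100101
01011001 XOR 01011001 = 00000000
11101100 XOR 00000101 = 11101001
11100000 XOR 00100101 = 11000101

00100010 01101001 01000011 01010001 10110011 11100101 00000000 11101001 11000101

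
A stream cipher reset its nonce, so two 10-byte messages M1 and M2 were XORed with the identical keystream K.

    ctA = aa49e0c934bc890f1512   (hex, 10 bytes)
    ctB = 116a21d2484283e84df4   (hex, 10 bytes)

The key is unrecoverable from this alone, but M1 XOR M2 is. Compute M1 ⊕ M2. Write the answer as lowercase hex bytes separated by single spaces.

bb 23 c1 1b 7c fe 0a e7 58 e6

ctA ⊕ ctB = (M1 ⊕ K) ⊕ (M2 ⊕ K) = M1 ⊕ M2 — the shared key cancels under XOR.
byte 0: aa ^ 11 = bb
byte 1: 49 ^ 6a = 23
byte 2: e0 ^ 21 = c1
byte 3: c9 ^ d2 = 1b
byte 4: 34 ^ 48 = 7c
byte 5: bc ^ 42 = fe
byte 6: 89 ^ 83 = 0a
byte 7: 0f ^ e8 = e7
byte 8: 15 ^ 4d = 58
byte 9: 12 ^ f4 = e6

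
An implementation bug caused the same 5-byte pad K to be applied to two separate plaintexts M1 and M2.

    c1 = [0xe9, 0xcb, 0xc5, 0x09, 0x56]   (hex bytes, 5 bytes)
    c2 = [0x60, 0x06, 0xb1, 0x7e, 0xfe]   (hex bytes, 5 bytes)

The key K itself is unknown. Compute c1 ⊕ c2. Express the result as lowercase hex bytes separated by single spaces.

c1 ⊕ c2 = (M1 ⊕ K) ⊕ (M2 ⊕ K) = M1 ⊕ M2 — the shared key cancels under XOR.
e9 XOR 60 = 89
cb XOR 06 = cd
c5 XOR b1 = 74
09 XOR 7e = 77
56 XOR fe = a8

89 cd 74 77 a8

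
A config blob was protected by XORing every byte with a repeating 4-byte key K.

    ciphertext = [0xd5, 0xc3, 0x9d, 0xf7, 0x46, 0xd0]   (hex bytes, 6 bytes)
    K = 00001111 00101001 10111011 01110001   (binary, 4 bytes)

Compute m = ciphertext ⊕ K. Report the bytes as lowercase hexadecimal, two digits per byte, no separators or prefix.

The 4-byte key repeats, so the effective keystream is 0f 29 bb 71 0f 29.
byte 0: 11010101 xor 00001111 = 11011010
byte 1: 11000011 xor 00101001 = 11101010
byte 2: 10011101 xor 10111011 = 00100110
byte 3: 11110111 xor 01110001 = 10000110
byte 4: 01000110 xor 00001111 = 01001001
byte 5: 11010000 xor 00101001 = 11111001

daea268649f9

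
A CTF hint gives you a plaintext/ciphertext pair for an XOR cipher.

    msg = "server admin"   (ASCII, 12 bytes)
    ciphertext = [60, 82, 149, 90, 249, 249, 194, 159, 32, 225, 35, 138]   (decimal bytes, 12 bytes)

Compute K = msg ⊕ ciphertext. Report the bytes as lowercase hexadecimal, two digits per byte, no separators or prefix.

4f37e72c9c8be2fe448c4ae4

Since ciphertext = msg ⊕ K, XORing both sides with msg gives K = msg ⊕ ciphertext.
73 XOR 3c = 4f
65 XOR 52 = 37
72 XOR 95 = e7
76 XOR 5a = 2c
65 XOR f9 = 9c
72 XOR f9 = 8b
20 XOR c2 = e2
61 XOR 9f = fe
64 XOR 20 = 44
6d XOR e1 = 8c
69 XOR 23 = 4a
6e XOR 8a = e4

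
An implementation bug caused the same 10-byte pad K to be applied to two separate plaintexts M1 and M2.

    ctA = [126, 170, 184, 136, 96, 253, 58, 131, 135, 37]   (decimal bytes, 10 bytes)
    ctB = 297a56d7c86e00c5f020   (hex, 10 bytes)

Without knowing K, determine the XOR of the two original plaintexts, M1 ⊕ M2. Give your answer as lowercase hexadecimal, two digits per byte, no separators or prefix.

ctA ⊕ ctB = (M1 ⊕ K) ⊕ (M2 ⊕ K) = M1 ⊕ M2 — the shared key cancels under XOR.
7e ^ 29 = 57
aa ^ 7a = d0
b8 ^ 56 = ee
88 ^ d7 = 5f
60 ^ c8 = a8
fd ^ 6e = 93
3a ^ 00 = 3a
83 ^ c5 = 46
87 ^ f0 = 77
25 ^ 20 = 05

57d0ee5fa8933a467705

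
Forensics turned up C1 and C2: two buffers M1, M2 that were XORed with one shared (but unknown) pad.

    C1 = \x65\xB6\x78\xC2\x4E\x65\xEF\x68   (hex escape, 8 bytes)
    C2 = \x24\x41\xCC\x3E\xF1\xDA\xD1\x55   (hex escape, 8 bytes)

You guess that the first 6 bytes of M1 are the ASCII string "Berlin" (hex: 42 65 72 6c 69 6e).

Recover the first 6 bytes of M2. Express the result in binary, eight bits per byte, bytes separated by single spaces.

00000011 10010010 11000110 10010000 11010110 11010001

First, C1 ⊕ C2 = (M1 ⊕ K) ⊕ (M2 ⊕ K) = M1 ⊕ M2, so the key drops out. Then M2 = (M1 ⊕ M2) ⊕ M1 over the first 6 bytes.
byte 0: (65 xor 24) xor 42 = 41 xor 42 = 03
byte 1: (b6 xor 41) xor 65 = f7 xor 65 = 92
byte 2: (78 xor cc) xor 72 = b4 xor 72 = c6
byte 3: (c2 xor 3e) xor 6c = fc xor 6c = 90
byte 4: (4e xor f1) xor 69 = bf xor 69 = d6
byte 5: (65 xor da) xor 6e = bf xor 6e = d1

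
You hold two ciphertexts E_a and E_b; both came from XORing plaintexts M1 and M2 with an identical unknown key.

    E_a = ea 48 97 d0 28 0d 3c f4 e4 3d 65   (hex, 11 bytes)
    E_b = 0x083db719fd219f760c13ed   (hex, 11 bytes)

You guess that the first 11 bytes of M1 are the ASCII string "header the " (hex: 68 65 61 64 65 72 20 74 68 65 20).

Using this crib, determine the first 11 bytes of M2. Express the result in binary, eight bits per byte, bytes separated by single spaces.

10001010 00010000 01000001 10101101 10110000 01011110 10000011 11110110 10000000 01001011 10101000

First, E_a ⊕ E_b = (M1 ⊕ K) ⊕ (M2 ⊕ K) = M1 ⊕ M2, so the key drops out. Then M2 = (M1 ⊕ M2) ⊕ M1 over the first 11 bytes.
byte 0: (ea XOR 08) XOR 68 = e2 XOR 68 = 8a
byte 1: (48 XOR 3d) XOR 65 = 75 XOR 65 = 10
byte 2: (97 XOR b7) XOR 61 = 20 XOR 61 = 41
byte 3: (d0 XOR 19) XOR 64 = c9 XOR 64 = ad
byte 4: (28 XOR fd) XOR 65 = d5 XOR 65 = b0
byte 5: (0d XOR 21) XOR 72 = 2c XOR 72 = 5e
byte 6: (3c XOR 9f) XOR 20 = a3 XOR 20 = 83
byte 7: (f4 XOR 76) XOR 74 = 82 XOR 74 = f6
byte 8: (e4 XOR 0c) XOR 68 = e8 XOR 68 = 80
byte 9: (3d XOR 13) XOR 65 = 2e XOR 65 = 4b
byte 10: (65 XOR ed) XOR 20 = 88 XOR 20 = a8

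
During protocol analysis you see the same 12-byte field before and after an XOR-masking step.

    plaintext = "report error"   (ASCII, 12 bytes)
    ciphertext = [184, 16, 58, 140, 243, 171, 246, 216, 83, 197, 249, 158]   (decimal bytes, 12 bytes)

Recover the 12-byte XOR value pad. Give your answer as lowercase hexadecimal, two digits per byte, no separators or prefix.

Since ciphertext = plaintext ⊕ pad, XORing both sides with plaintext gives pad = plaintext ⊕ ciphertext.
byte 0: 72 ⊕ b8 = ca
byte 1: 65 ⊕ 10 = 75
byte 2: 70 ⊕ 3a = 4a
byte 3: 6f ⊕ 8c = e3
byte 4: 72 ⊕ f3 = 81
byte 5: 74 ⊕ ab = df
byte 6: 20 ⊕ f6 = d6
byte 7: 65 ⊕ d8 = bd
byte 8: 72 ⊕ 53 = 21
byte 9: 72 ⊕ c5 = b7
byte 10: 6f ⊕ f9 = 96
byte 11: 72 ⊕ 9e = ec

ca754ae381dfd6bd21b796ec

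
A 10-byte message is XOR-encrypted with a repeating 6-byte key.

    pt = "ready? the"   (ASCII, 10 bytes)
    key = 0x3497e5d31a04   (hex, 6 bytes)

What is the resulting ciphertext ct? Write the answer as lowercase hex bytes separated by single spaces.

The 6-byte key repeats, so the effective keystream is 34 97 e5 d3 1a 04 34 97 e5 d3.
byte 0: 114 XOR  52 =  70
byte 1: 101 XOR 151 = 242
byte 2:  97 XOR 229 = 132
byte 3: 100 XOR 211 = 183
byte 4: 121 XOR  26 =  99
byte 5:  63 XOR   4 =  59
byte 6:  32 XOR  52 =  20
byte 7: 116 XOR 151 = 227
byte 8: 104 XOR 229 = 141
byte 9: 101 XOR 211 = 182

46 f2 84 b7 63 3b 14 e3 8d b6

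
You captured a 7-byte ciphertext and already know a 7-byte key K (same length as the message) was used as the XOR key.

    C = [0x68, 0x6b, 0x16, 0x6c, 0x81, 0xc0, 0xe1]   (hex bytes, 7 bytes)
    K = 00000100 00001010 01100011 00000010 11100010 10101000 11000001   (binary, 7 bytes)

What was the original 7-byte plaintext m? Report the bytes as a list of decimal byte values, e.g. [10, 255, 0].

[108, 97, 117, 110, 99, 104, 32]

XOR is its own inverse, so applying the key byte-wise gives the result directly.
68 ⊕ 04 = 6c
6b ⊕ 0a = 61
16 ⊕ 63 = 75
6c ⊕ 02 = 6e
81 ⊕ e2 = 63
c0 ⊕ a8 = 68
e1 ⊕ c1 = 20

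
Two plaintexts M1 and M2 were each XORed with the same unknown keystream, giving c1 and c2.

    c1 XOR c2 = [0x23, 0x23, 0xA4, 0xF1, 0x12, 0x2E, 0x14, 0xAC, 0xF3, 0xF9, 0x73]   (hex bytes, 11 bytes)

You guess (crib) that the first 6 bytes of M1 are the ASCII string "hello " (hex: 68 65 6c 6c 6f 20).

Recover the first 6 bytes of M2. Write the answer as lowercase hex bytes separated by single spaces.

Since c1 ⊕ c2 = M1 ⊕ M2, XORing with the guessed M1 bytes yields the corresponding M2 bytes: M2 = (c1 ⊕ c2) ⊕ M1.
byte 0: 00100011 ⊕ 01101000 = 01001011
byte 1: 00100011 ⊕ 01100101 = 01000110
byte 2: 10100100 ⊕ 01101100 = 11001000
byte 3: 11110001 ⊕ 01101100 = 10011101
byte 4: 00010010 ⊕ 01101111 = 01111101
byte 5: 00101110 ⊕ 00100000 = 00001110

4b 46 c8 9d 7d 0e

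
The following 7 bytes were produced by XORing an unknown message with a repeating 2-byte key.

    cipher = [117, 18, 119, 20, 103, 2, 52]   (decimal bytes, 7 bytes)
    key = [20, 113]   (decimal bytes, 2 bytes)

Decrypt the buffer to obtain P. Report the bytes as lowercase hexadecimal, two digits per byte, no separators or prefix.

61636365737320

The 2-byte key repeats, so the effective keystream is 14 71 14 71 14 71 14.
byte 0: 01110101 XOR 00010100 = 01100001
byte 1: 00010010 XOR 01110001 = 01100011
byte 2: 01110111 XOR 00010100 = 01100011
byte 3: 00010100 XOR 01110001 = 01100101
byte 4: 01100111 XOR 00010100 = 01110011
byte 5: 00000010 XOR 01110001 = 01110011
byte 6: 00110100 XOR 00010100 = 00100000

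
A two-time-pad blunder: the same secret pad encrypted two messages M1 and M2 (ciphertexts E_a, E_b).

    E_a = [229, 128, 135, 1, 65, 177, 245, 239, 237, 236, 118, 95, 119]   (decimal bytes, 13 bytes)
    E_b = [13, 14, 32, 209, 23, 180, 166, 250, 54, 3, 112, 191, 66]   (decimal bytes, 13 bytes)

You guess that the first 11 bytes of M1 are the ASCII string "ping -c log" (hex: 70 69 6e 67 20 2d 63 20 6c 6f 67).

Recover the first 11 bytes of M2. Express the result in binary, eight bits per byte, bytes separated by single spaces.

First, E_a ⊕ E_b = (M1 ⊕ K) ⊕ (M2 ⊕ K) = M1 ⊕ M2, so the key drops out. Then M2 = (M1 ⊕ M2) ⊕ M1 over the first 11 bytes.
byte 0: (e5 ⊕ 0d) ⊕ 70 = e8 ⊕ 70 = 98
byte 1: (80 ⊕ 0e) ⊕ 69 = 8e ⊕ 69 = e7
byte 2: (87 ⊕ 20) ⊕ 6e = a7 ⊕ 6e = c9
byte 3: (01 ⊕ d1) ⊕ 67 = d0 ⊕ 67 = b7
byte 4: (41 ⊕ 17) ⊕ 20 = 56 ⊕ 20 = 76
byte 5: (b1 ⊕ b4) ⊕ 2d = 05 ⊕ 2d = 28
byte 6: (f5 ⊕ a6) ⊕ 63 = 53 ⊕ 63 = 30
byte 7: (ef ⊕ fa) ⊕ 20 = 15 ⊕ 20 = 35
byte 8: (ed ⊕ 36) ⊕ 6c = db ⊕ 6c = b7
byte 9: (ec ⊕ 03) ⊕ 6f = ef ⊕ 6f = 80
byte 10: (76 ⊕ 70) ⊕ 67 = 06 ⊕ 67 = 61

10011000 11100111 11001001 10110111 01110110 00101000 00110000 00110101 10110111 10000000 01100001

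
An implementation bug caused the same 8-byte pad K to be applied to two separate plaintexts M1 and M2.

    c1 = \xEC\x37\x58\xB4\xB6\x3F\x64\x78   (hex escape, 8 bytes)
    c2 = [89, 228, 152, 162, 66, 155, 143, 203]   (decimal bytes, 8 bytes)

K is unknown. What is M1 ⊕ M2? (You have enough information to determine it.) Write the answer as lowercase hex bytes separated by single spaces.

c1 ⊕ c2 = (M1 ⊕ K) ⊕ (M2 ⊕ K) = M1 ⊕ M2 — the shared key cancels under XOR.
byte 0: ec XOR 59 = b5
byte 1: 37 XOR e4 = d3
byte 2: 58 XOR 98 = c0
byte 3: b4 XOR a2 = 16
byte 4: b6 XOR 42 = f4
byte 5: 3f XOR 9b = a4
byte 6: 64 XOR 8f = eb
byte 7: 78 XOR cb = b3

b5 d3 c0 16 f4 a4 eb b3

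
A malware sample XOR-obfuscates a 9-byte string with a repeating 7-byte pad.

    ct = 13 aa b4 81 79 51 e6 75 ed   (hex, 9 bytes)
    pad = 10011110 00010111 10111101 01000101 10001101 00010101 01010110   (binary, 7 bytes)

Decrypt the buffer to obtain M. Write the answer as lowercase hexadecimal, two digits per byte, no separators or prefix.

8dbd09c4f444b0ebfa

The 7-byte key repeats, so the effective keystream is 9e 17 bd 45 8d 15 56 9e 17.
byte 0:  19 ^ 158 = 141
byte 1: 170 ^  23 = 189
byte 2: 180 ^ 189 =   9
byte 3: 129 ^  69 = 196
byte 4: 121 ^ 141 = 244
byte 5:  81 ^  21 =  68
byte 6: 230 ^  86 = 176
byte 7: 117 ^ 158 = 235
byte 8: 237 ^  23 = 250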